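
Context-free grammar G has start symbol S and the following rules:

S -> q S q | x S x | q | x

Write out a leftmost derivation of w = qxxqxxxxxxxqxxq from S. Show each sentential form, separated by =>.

S => qSq   [S -> q S q]
qSq => qxSxq   [S -> x S x]
qxSxq => qxxSxxq   [S -> x S x]
qxxSxxq => qxxqSqxxq   [S -> q S q]
qxxqSqxxq => qxxqxSxqxxq   [S -> x S x]
qxxqxSxqxxq => qxxqxxSxxqxxq   [S -> x S x]
qxxqxxSxxqxxq => qxxqxxxSxxxqxxq   [S -> x S x]
qxxqxxxSxxxqxxq => qxxqxxxxxxxqxxq   [S -> x]

S=>qSq=>qxSxq=>qxxSxxq=>qxxqSqxxq=>qxxqxSxqxxq=>qxxqxxSxxqxxq=>qxxqxxxSxxxqxxq=>qxxqxxxxxxxqxxq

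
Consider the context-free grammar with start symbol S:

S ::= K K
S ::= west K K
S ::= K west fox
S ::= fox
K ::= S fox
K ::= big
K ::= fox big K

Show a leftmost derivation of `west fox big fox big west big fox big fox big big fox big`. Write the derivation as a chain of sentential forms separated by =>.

S => west K K   [S ::= west K K]
west K K => west fox big K K   [K ::= fox big K]
west fox big K K => west fox big fox big K K   [K ::= fox big K]
west fox big fox big K K => west fox big fox big S fox K   [K ::= S fox]
west fox big fox big S fox K => west fox big fox big west K K fox K   [S ::= west K K]
west fox big fox big west K K fox K => west fox big fox big west big K fox K   [K ::= big]
west fox big fox big west big K fox K => west fox big fox big west big fox big K fox K   [K ::= fox big K]
west fox big fox big west big fox big K fox K => west fox big fox big west big fox big fox big K fox K   [K ::= fox big K]
west fox big fox big west big fox big fox big K fox K => west fox big fox big west big fox big fox big big fox K   [K ::= big]
west fox big fox big west big fox big fox big big fox K => west fox big fox big west big fox big fox big big fox big   [K ::= big]

S => west K K => west fox big K K => west fox big fox big K K => west fox big fox big S fox K => west fox big fox big west K K fox K => west fox big fox big west big K fox K => west fox big fox big west big fox big K fox K => west fox big fox big west big fox big fox big K fox K => west fox big fox big west big fox big fox big big fox K => west fox big fox big west big fox big fox big big fox big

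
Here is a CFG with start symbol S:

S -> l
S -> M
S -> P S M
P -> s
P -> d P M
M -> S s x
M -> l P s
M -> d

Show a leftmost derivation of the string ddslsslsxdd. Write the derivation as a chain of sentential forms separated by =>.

S => PSM => dPMSM => ddPMMSM => ddsMMSM => ddslPsMSM => ddslssMSM => ddslssSsxSM => ddslsslsxSM => ddslsslsxMM => ddslsslsxdM => ddslsslsxdd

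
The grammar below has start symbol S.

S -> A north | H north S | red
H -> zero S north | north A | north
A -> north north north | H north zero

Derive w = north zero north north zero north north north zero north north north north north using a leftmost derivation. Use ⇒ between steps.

S ⇒ H north S ⇒ north A north S ⇒ north H north zero north S ⇒ north zero S north north zero north S ⇒ north zero A north north north zero north S ⇒ north zero H north zero north north north zero north S ⇒ north zero north north zero north north north zero north S ⇒ north zero north north zero north north north zero north A north ⇒ north zero north north zero north north north zero north north north north north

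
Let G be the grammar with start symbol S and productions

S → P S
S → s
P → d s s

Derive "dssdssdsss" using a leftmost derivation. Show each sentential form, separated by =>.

S=>PS=>dssS=>dssPS=>dssdssS=>dssdssPS=>dssdssdssS=>dssdssdsss

S => PS   [S → P S]
PS => dssS   [P → d s s]
dssS => dssPS   [S → P S]
dssPS => dssdssS   [P → d s s]
dssdssS => dssdssPS   [S → P S]
dssdssPS => dssdssdssS   [P → d s s]
dssdssdssS => dssdssdsss   [S → s]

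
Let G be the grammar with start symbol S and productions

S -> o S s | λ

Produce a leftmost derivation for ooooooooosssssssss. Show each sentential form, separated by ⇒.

S ⇒ oSs   [S -> o S s]
oSs ⇒ ooSss   [S -> o S s]
ooSss ⇒ oooSsss   [S -> o S s]
oooSsss ⇒ ooooSssss   [S -> o S s]
ooooSssss ⇒ oooooSsssss   [S -> o S s]
oooooSsssss ⇒ ooooooSssssss   [S -> o S s]
ooooooSssssss ⇒ oooooooSsssssss   [S -> o S s]
oooooooSsssssss ⇒ ooooooooSssssssss   [S -> o S s]
ooooooooSssssssss ⇒ oooooooooSsssssssss   [S -> o S s]
oooooooooSsssssssss ⇒ ooooooooosssssssss   [S -> λ]

S ⇒ oSs ⇒ ooSss ⇒ oooSsss ⇒ ooooSssss ⇒ oooooSsssss ⇒ ooooooSssssss ⇒ oooooooSsssssss ⇒ ooooooooSssssssss ⇒ oooooooooSsssssssss ⇒ ooooooooosssssssss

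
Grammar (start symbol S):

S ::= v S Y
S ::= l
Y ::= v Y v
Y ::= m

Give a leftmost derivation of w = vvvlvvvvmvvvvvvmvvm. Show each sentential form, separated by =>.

S => vSY => vvSYY => vvvSYYY => vvvlYYY => vvvlvYvYY => vvvlvvYvvYY => vvvlvvvYvvvYY => vvvlvvvvYvvvvYY => vvvlvvvvmvvvvYY => vvvlvvvvmvvvvvYvY => vvvlvvvvmvvvvvvYvvY => vvvlvvvvmvvvvvvmvvY => vvvlvvvvmvvvvvvmvvm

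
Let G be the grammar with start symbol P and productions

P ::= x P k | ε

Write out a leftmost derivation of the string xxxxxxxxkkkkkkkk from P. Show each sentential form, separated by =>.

P => xPk => xxPkk => xxxPkkk => xxxxPkkkk => xxxxxPkkkkk => xxxxxxPkkkkkk => xxxxxxxPkkkkkkk => xxxxxxxxPkkkkkkkk => xxxxxxxxkkkkkkkk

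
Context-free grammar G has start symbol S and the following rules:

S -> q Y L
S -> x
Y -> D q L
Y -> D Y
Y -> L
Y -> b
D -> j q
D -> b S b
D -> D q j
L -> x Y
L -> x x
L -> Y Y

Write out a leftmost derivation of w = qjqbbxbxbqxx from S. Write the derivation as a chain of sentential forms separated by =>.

S => qYL   [S -> q Y L]
qYL => qDYL   [Y -> D Y]
qDYL => qjqYL   [D -> j q]
qjqYL => qjqLL   [Y -> L]
qjqLL => qjqYYL   [L -> Y Y]
qjqYYL => qjqbYL   [Y -> b]
qjqbYL => qjqbbL   [Y -> b]
qjqbbL => qjqbbxY   [L -> x Y]
qjqbbxY => qjqbbxDqL   [Y -> D q L]
qjqbbxDqL => qjqbbxbSbqL   [D -> b S b]
qjqbbxbSbqL => qjqbbxbxbqL   [S -> x]
qjqbbxbxbqL => qjqbbxbxbqxx   [L -> x x]

S=>qYL=>qDYL=>qjqYL=>qjqLL=>qjqYYL=>qjqbYL=>qjqbbL=>qjqbbxY=>qjqbbxDqL=>qjqbbxbSbqL=>qjqbbxbxbqL=>qjqbbxbxbqxx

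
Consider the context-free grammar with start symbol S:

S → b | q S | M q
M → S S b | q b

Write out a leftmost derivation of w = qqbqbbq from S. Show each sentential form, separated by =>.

S=>Mq=>SSbq=>qSSbq=>qMqSbq=>qqbqSbq=>qqbqbbq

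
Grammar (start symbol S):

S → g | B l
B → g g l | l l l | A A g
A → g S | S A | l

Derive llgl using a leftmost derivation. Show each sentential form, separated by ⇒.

S ⇒ Bl   [S → B l]
Bl ⇒ AAgl   [B → A A g]
AAgl ⇒ lAgl   [A → l]
lAgl ⇒ llgl   [A → l]

S ⇒ Bl ⇒ AAgl ⇒ lAgl ⇒ llgl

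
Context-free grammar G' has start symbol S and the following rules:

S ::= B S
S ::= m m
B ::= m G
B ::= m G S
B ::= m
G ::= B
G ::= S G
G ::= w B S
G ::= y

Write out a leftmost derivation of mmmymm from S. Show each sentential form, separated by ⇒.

S ⇒ BS ⇒ mGS ⇒ mSGS ⇒ mmmGS ⇒ mmmyS ⇒ mmmymm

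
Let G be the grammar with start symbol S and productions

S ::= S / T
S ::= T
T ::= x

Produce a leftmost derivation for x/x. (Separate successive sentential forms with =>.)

S=>S/T=>T/T=>x/T=>x/x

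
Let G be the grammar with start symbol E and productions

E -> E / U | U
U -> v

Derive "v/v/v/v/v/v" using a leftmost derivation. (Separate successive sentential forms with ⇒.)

E ⇒ E/U ⇒ E/U/U ⇒ E/U/U/U ⇒ E/U/U/U/U ⇒ E/U/U/U/U/U ⇒ U/U/U/U/U/U ⇒ v/U/U/U/U/U ⇒ v/v/U/U/U/U ⇒ v/v/v/U/U/U ⇒ v/v/v/v/U/U ⇒ v/v/v/v/v/U ⇒ v/v/v/v/v/v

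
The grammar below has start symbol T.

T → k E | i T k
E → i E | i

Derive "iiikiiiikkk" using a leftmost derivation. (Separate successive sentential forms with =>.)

T=>iTk=>iiTkk=>iiiTkkk=>iiikEkkk=>iiikiEkkk=>iiikiiEkkk=>iiikiiiEkkk=>iiikiiiikkk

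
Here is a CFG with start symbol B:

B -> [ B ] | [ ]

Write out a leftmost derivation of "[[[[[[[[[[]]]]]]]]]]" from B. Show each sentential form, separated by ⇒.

B⇒[B]⇒[[B]]⇒[[[B]]]⇒[[[[B]]]]⇒[[[[[B]]]]]⇒[[[[[[B]]]]]]⇒[[[[[[[B]]]]]]]⇒[[[[[[[[B]]]]]]]]⇒[[[[[[[[[B]]]]]]]]]⇒[[[[[[[[[[]]]]]]]]]]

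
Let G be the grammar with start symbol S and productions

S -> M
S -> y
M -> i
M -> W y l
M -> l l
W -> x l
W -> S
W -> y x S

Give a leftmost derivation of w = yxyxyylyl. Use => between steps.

S => M => Wyl => yxSyl => yxMyl => yxWylyl => yxyxSylyl => yxyxyylyl

S => M   [S -> M]
M => Wyl   [M -> W y l]
Wyl => yxSyl   [W -> y x S]
yxSyl => yxMyl   [S -> M]
yxMyl => yxWylyl   [M -> W y l]
yxWylyl => yxyxSylyl   [W -> y x S]
yxyxSylyl => yxyxyylyl   [S -> y]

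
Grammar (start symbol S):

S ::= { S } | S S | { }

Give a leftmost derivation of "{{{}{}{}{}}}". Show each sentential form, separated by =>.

S => {S} => {{S}} => {{SS}} => {{SSS}} => {{{}SS}} => {{{}SSS}} => {{{}{}SS}} => {{{}{}{}S}} => {{{}{}{}{}}}

S => {S}   [S ::= { S }]
{S} => {{S}}   [S ::= { S }]
{{S}} => {{SS}}   [S ::= S S]
{{SS}} => {{SSS}}   [S ::= S S]
{{SSS}} => {{{}SS}}   [S ::= { }]
{{{}SS}} => {{{}SSS}}   [S ::= S S]
{{{}SSS}} => {{{}{}SS}}   [S ::= { }]
{{{}{}SS}} => {{{}{}{}S}}   [S ::= { }]
{{{}{}{}S}} => {{{}{}{}{}}}   [S ::= { }]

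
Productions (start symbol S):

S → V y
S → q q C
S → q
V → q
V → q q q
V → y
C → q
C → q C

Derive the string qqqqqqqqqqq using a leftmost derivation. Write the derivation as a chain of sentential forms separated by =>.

S => qqC => qqqC => qqqqC => qqqqqC => qqqqqqC => qqqqqqqC => qqqqqqqqC => qqqqqqqqqC => qqqqqqqqqqC => qqqqqqqqqqq

S => qqC   [S → q q C]
qqC => qqqC   [C → q C]
qqqC => qqqqC   [C → q C]
qqqqC => qqqqqC   [C → q C]
qqqqqC => qqqqqqC   [C → q C]
qqqqqqC => qqqqqqqC   [C → q C]
qqqqqqqC => qqqqqqqqC   [C → q C]
qqqqqqqqC => qqqqqqqqqC   [C → q C]
qqqqqqqqqC => qqqqqqqqqqC   [C → q C]
qqqqqqqqqqC => qqqqqqqqqqq   [C → q]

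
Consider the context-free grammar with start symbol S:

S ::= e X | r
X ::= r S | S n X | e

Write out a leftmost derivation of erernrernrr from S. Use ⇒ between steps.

S⇒eX⇒erS⇒ereX⇒ereSnX⇒erernX⇒erernrS⇒erernreX⇒erernreSnX⇒erernrernX⇒erernrernrS⇒erernrernrr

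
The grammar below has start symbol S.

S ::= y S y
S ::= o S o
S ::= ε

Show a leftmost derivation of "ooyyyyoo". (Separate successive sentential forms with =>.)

S => oSo => ooSoo => ooySyoo => ooyySyyoo => ooyyyyoo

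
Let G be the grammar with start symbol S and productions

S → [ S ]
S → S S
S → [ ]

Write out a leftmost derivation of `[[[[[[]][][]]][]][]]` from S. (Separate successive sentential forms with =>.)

S => [S]   [S → [ S ]]
[S] => [SS]   [S → S S]
[SS] => [[S]S]   [S → [ S ]]
[[S]S] => [[SS]S]   [S → S S]
[[SS]S] => [[[S]S]S]   [S → [ S ]]
[[[S]S]S] => [[[[S]]S]S]   [S → [ S ]]
[[[[S]]S]S] => [[[[SS]]S]S]   [S → S S]
[[[[SS]]S]S] => [[[[SSS]]S]S]   [S → S S]
[[[[SSS]]S]S] => [[[[[S]SS]]S]S]   [S → [ S ]]
[[[[[S]SS]]S]S] => [[[[[[]]SS]]S]S]   [S → [ ]]
[[[[[[]]SS]]S]S] => [[[[[[]][]S]]S]S]   [S → [ ]]
[[[[[[]][]S]]S]S] => [[[[[[]][][]]]S]S]   [S → [ ]]
[[[[[[]][][]]]S]S] => [[[[[[]][][]]][]]S]   [S → [ ]]
[[[[[[]][][]]][]]S] => [[[[[[]][][]]][]][]]   [S → [ ]]

S=>[S]=>[SS]=>[[S]S]=>[[SS]S]=>[[[S]S]S]=>[[[[S]]S]S]=>[[[[SS]]S]S]=>[[[[SSS]]S]S]=>[[[[[S]SS]]S]S]=>[[[[[[]]SS]]S]S]=>[[[[[[]][]S]]S]S]=>[[[[[[]][][]]]S]S]=>[[[[[[]][][]]][]]S]=>[[[[[[]][][]]][]][]]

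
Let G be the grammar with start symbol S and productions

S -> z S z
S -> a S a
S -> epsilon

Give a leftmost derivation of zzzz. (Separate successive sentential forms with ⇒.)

S ⇒ zSz   [S -> z S z]
zSz ⇒ zzSzz   [S -> z S z]
zzSzz ⇒ zzzz   [S -> epsilon]

S ⇒ zSz ⇒ zzSzz ⇒ zzzz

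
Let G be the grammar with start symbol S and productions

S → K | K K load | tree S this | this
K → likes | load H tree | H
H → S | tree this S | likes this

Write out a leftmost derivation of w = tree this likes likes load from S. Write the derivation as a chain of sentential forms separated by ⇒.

S ⇒ K K load ⇒ H K load ⇒ tree this S K load ⇒ tree this K K load ⇒ tree this likes K load ⇒ tree this likes likes load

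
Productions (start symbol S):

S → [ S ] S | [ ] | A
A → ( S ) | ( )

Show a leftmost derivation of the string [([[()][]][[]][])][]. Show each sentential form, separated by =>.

S => [S]S   [S → [ S ] S]
[S]S => [A]S   [S → A]
[A]S => [(S)]S   [A → ( S )]
[(S)]S => [([S]S)]S   [S → [ S ] S]
[([S]S)]S => [([[S]S]S)]S   [S → [ S ] S]
[([[S]S]S)]S => [([[A]S]S)]S   [S → A]
[([[A]S]S)]S => [([[()]S]S)]S   [A → ( )]
[([[()]S]S)]S => [([[()][]]S)]S   [S → [ ]]
[([[()][]]S)]S => [([[()][]][S]S)]S   [S → [ S ] S]
[([[()][]][S]S)]S => [([[()][]][[]]S)]S   [S → [ ]]
[([[()][]][[]]S)]S => [([[()][]][[]][])]S   [S → [ ]]
[([[()][]][[]][])]S => [([[()][]][[]][])][]   [S → [ ]]

S => [S]S => [A]S => [(S)]S => [([S]S)]S => [([[S]S]S)]S => [([[A]S]S)]S => [([[()]S]S)]S => [([[()][]]S)]S => [([[()][]][S]S)]S => [([[()][]][[]]S)]S => [([[()][]][[]][])]S => [([[()][]][[]][])][]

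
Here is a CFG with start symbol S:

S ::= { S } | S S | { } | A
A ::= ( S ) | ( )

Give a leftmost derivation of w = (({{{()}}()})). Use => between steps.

S => A => (S) => (A) => ((S)) => (({S})) => (({SS})) => (({{S}S})) => (({{{S}}S})) => (({{{A}}S})) => (({{{()}}S})) => (({{{()}}A})) => (({{{()}}()}))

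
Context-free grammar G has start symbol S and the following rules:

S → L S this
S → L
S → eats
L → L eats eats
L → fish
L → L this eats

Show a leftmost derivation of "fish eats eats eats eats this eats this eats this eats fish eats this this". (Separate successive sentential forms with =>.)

S => L S this => L this eats S this => L this eats this eats S this => L this eats this eats this eats S this => L eats eats this eats this eats this eats S this => L eats eats eats eats this eats this eats this eats S this => fish eats eats eats eats this eats this eats this eats S this => fish eats eats eats eats this eats this eats this eats L S this this => fish eats eats eats eats this eats this eats this eats fish S this this => fish eats eats eats eats this eats this eats this eats fish eats this this

S => L S this   [S → L S this]
L S this => L this eats S this   [L → L this eats]
L this eats S this => L this eats this eats S this   [L → L this eats]
L this eats this eats S this => L this eats this eats this eats S this   [L → L this eats]
L this eats this eats this eats S this => L eats eats this eats this eats this eats S this   [L → L eats eats]
L eats eats this eats this eats this eats S this => L eats eats eats eats this eats this eats this eats S this   [L → L eats eats]
L eats eats eats eats this eats this eats this eats S this => fish eats eats eats eats this eats this eats this eats S this   [L → fish]
fish eats eats eats eats this eats this eats this eats S this => fish eats eats eats eats this eats this eats this eats L S this this   [S → L S this]
fish eats eats eats eats this eats this eats this eats L S this this => fish eats eats eats eats this eats this eats this eats fish S this this   [L → fish]
fish eats eats eats eats this eats this eats this eats fish S this this => fish eats eats eats eats this eats this eats this eats fish eats this this   [S → eats]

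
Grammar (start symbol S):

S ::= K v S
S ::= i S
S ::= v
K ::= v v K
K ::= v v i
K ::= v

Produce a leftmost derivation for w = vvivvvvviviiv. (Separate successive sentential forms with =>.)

S => KvS => vvivS => vvivKvS => vvivvvS => vvivvvKvS => vvivvvvvivS => vvivvvvviviS => vvivvvvviviiS => vvivvvvviviiv

S => KvS   [S ::= K v S]
KvS => vvivS   [K ::= v v i]
vvivS => vvivKvS   [S ::= K v S]
vvivKvS => vvivvvS   [K ::= v]
vvivvvS => vvivvvKvS   [S ::= K v S]
vvivvvKvS => vvivvvvvivS   [K ::= v v i]
vvivvvvvivS => vvivvvvviviS   [S ::= i S]
vvivvvvviviS => vvivvvvviviiS   [S ::= i S]
vvivvvvviviiS => vvivvvvviviiv   [S ::= v]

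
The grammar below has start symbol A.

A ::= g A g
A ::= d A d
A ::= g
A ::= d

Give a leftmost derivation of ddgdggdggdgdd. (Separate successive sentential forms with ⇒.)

A ⇒ dAd   [A ::= d A d]
dAd ⇒ ddAdd   [A ::= d A d]
ddAdd ⇒ ddgAgdd   [A ::= g A g]
ddgAgdd ⇒ ddgdAdgdd   [A ::= d A d]
ddgdAdgdd ⇒ ddgdgAgdgdd   [A ::= g A g]
ddgdgAgdgdd ⇒ ddgdggAggdgdd   [A ::= g A g]
ddgdggAggdgdd ⇒ ddgdggdggdgdd   [A ::= d]

A ⇒ dAd ⇒ ddAdd ⇒ ddgAgdd ⇒ ddgdAdgdd ⇒ ddgdgAgdgdd ⇒ ddgdggAggdgdd ⇒ ddgdggdggdgdd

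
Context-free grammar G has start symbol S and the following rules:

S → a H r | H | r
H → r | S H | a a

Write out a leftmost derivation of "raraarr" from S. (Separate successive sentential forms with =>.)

S => H => SH => HH => rH => rSH => raHrH => raSHrH => rarHrH => raraarH => raraarr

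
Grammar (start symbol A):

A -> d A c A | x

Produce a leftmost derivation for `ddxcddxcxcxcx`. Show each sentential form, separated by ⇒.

A ⇒ dAcA ⇒ ddAcAcA ⇒ ddxcAcA ⇒ ddxcdAcAcA ⇒ ddxcddAcAcAcA ⇒ ddxcddxcAcAcA ⇒ ddxcddxcxcAcA ⇒ ddxcddxcxcxcA ⇒ ddxcddxcxcxcx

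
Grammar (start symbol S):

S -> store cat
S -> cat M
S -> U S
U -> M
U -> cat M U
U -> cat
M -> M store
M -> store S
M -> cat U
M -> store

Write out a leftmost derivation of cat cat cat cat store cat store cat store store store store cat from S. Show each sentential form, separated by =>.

S => U S => cat M U S => cat cat U U S => cat cat cat U S => cat cat cat cat M U S => cat cat cat cat M store U S => cat cat cat cat store S store U S => cat cat cat cat store cat M store U S => cat cat cat cat store cat store S store U S => cat cat cat cat store cat store cat M store U S => cat cat cat cat store cat store cat store store U S => cat cat cat cat store cat store cat store store M S => cat cat cat cat store cat store cat store store store S => cat cat cat cat store cat store cat store store store store cat

S => U S   [S -> U S]
U S => cat M U S   [U -> cat M U]
cat M U S => cat cat U U S   [M -> cat U]
cat cat U U S => cat cat cat U S   [U -> cat]
cat cat cat U S => cat cat cat cat M U S   [U -> cat M U]
cat cat cat cat M U S => cat cat cat cat M store U S   [M -> M store]
cat cat cat cat M store U S => cat cat cat cat store S store U S   [M -> store S]
cat cat cat cat store S store U S => cat cat cat cat store cat M store U S   [S -> cat M]
cat cat cat cat store cat M store U S => cat cat cat cat store cat store S store U S   [M -> store S]
cat cat cat cat store cat store S store U S => cat cat cat cat store cat store cat M store U S   [S -> cat M]
cat cat cat cat store cat store cat M store U S => cat cat cat cat store cat store cat store store U S   [M -> store]
cat cat cat cat store cat store cat store store U S => cat cat cat cat store cat store cat store store M S   [U -> M]
cat cat cat cat store cat store cat store store M S => cat cat cat cat store cat store cat store store store S   [M -> store]
cat cat cat cat store cat store cat store store store S => cat cat cat cat store cat store cat store store store store cat   [S -> store cat]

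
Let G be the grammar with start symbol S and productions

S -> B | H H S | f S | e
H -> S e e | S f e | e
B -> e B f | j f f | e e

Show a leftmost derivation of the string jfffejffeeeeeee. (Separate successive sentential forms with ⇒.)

S ⇒ HHS   [S -> H H S]
HHS ⇒ SfeHS   [H -> S f e]
SfeHS ⇒ BfeHS   [S -> B]
BfeHS ⇒ jfffeHS   [B -> j f f]
jfffeHS ⇒ jfffeSeeS   [H -> S e e]
jfffeSeeS ⇒ jfffeHHSeeS   [S -> H H S]
jfffeHHSeeS ⇒ jfffeSeeHSeeS   [H -> S e e]
jfffeSeeHSeeS ⇒ jfffeBeeHSeeS   [S -> B]
jfffeBeeHSeeS ⇒ jfffejffeeHSeeS   [B -> j f f]
jfffejffeeHSeeS ⇒ jfffejffeeeSeeS   [H -> e]
jfffejffeeeSeeS ⇒ jfffejffeeeeeeS   [S -> e]
jfffejffeeeeeeS ⇒ jfffejffeeeeeee   [S -> e]

S ⇒ HHS ⇒ SfeHS ⇒ BfeHS ⇒ jfffeHS ⇒ jfffeSeeS ⇒ jfffeHHSeeS ⇒ jfffeSeeHSeeS ⇒ jfffeBeeHSeeS ⇒ jfffejffeeHSeeS ⇒ jfffejffeeeSeeS ⇒ jfffejffeeeeeeS ⇒ jfffejffeeeeeee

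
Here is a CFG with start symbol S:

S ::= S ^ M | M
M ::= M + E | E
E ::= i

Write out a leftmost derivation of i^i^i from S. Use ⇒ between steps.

S ⇒ S^M ⇒ S^M^M ⇒ M^M^M ⇒ E^M^M ⇒ i^M^M ⇒ i^E^M ⇒ i^i^M ⇒ i^i^E ⇒ i^i^i

S ⇒ S^M   [S ::= S ^ M]
S^M ⇒ S^M^M   [S ::= S ^ M]
S^M^M ⇒ M^M^M   [S ::= M]
M^M^M ⇒ E^M^M   [M ::= E]
E^M^M ⇒ i^M^M   [E ::= i]
i^M^M ⇒ i^E^M   [M ::= E]
i^E^M ⇒ i^i^M   [E ::= i]
i^i^M ⇒ i^i^E   [M ::= E]
i^i^E ⇒ i^i^i   [E ::= i]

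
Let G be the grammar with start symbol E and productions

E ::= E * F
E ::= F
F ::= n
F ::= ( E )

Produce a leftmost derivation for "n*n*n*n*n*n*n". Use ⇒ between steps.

E ⇒ E*F   [E ::= E * F]
E*F ⇒ E*F*F   [E ::= E * F]
E*F*F ⇒ E*F*F*F   [E ::= E * F]
E*F*F*F ⇒ E*F*F*F*F   [E ::= E * F]
E*F*F*F*F ⇒ E*F*F*F*F*F   [E ::= E * F]
E*F*F*F*F*F ⇒ E*F*F*F*F*F*F   [E ::= E * F]
E*F*F*F*F*F*F ⇒ F*F*F*F*F*F*F   [E ::= F]
F*F*F*F*F*F*F ⇒ n*F*F*F*F*F*F   [F ::= n]
n*F*F*F*F*F*F ⇒ n*n*F*F*F*F*F   [F ::= n]
n*n*F*F*F*F*F ⇒ n*n*n*F*F*F*F   [F ::= n]
n*n*n*F*F*F*F ⇒ n*n*n*n*F*F*F   [F ::= n]
n*n*n*n*F*F*F ⇒ n*n*n*n*n*F*F   [F ::= n]
n*n*n*n*n*F*F ⇒ n*n*n*n*n*n*F   [F ::= n]
n*n*n*n*n*n*F ⇒ n*n*n*n*n*n*n   [F ::= n]

E⇒E*F⇒E*F*F⇒E*F*F*F⇒E*F*F*F*F⇒E*F*F*F*F*F⇒E*F*F*F*F*F*F⇒F*F*F*F*F*F*F⇒n*F*F*F*F*F*F⇒n*n*F*F*F*F*F⇒n*n*n*F*F*F*F⇒n*n*n*n*F*F*F⇒n*n*n*n*n*F*F⇒n*n*n*n*n*n*F⇒n*n*n*n*n*n*n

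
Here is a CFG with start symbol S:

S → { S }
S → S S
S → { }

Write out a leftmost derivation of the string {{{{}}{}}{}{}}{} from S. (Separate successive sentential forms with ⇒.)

S ⇒ SS ⇒ {S}S ⇒ {SS}S ⇒ {SSS}S ⇒ {{S}SS}S ⇒ {{SS}SS}S ⇒ {{{S}S}SS}S ⇒ {{{{}}S}SS}S ⇒ {{{{}}{}}SS}S ⇒ {{{{}}{}}{}S}S ⇒ {{{{}}{}}{}{}}S ⇒ {{{{}}{}}{}{}}{}

S ⇒ SS   [S → S S]
SS ⇒ {S}S   [S → { S }]
{S}S ⇒ {SS}S   [S → S S]
{SS}S ⇒ {SSS}S   [S → S S]
{SSS}S ⇒ {{S}SS}S   [S → { S }]
{{S}SS}S ⇒ {{SS}SS}S   [S → S S]
{{SS}SS}S ⇒ {{{S}S}SS}S   [S → { S }]
{{{S}S}SS}S ⇒ {{{{}}S}SS}S   [S → { }]
{{{{}}S}SS}S ⇒ {{{{}}{}}SS}S   [S → { }]
{{{{}}{}}SS}S ⇒ {{{{}}{}}{}S}S   [S → { }]
{{{{}}{}}{}S}S ⇒ {{{{}}{}}{}{}}S   [S → { }]
{{{{}}{}}{}{}}S ⇒ {{{{}}{}}{}{}}{}   [S → { }]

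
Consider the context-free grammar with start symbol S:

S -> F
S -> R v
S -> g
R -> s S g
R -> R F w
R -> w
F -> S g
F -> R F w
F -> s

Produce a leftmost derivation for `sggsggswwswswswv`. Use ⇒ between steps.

S ⇒ Rv   [S -> R v]
Rv ⇒ RFwv   [R -> R F w]
RFwv ⇒ RFwFwv   [R -> R F w]
RFwFwv ⇒ RFwFwFwv   [R -> R F w]
RFwFwFwv ⇒ RFwFwFwFwv   [R -> R F w]
RFwFwFwFwv ⇒ sSgFwFwFwFwv   [R -> s S g]
sSgFwFwFwFwv ⇒ sggFwFwFwFwv   [S -> g]
sggFwFwFwFwv ⇒ sggRFwwFwFwFwv   [F -> R F w]
sggRFwwFwFwFwv ⇒ sggsSgFwwFwFwFwv   [R -> s S g]
sggsSgFwwFwFwFwv ⇒ sggsggFwwFwFwFwv   [S -> g]
sggsggFwwFwFwFwv ⇒ sggsggswwFwFwFwv   [F -> s]
sggsggswwFwFwFwv ⇒ sggsggswwswFwFwv   [F -> s]
sggsggswwswFwFwv ⇒ sggsggswwswswFwv   [F -> s]
sggsggswwswswFwv ⇒ sggsggswwswswswv   [F -> s]

S⇒Rv⇒RFwv⇒RFwFwv⇒RFwFwFwv⇒RFwFwFwFwv⇒sSgFwFwFwFwv⇒sggFwFwFwFwv⇒sggRFwwFwFwFwv⇒sggsSgFwwFwFwFwv⇒sggsggFwwFwFwFwv⇒sggsggswwFwFwFwv⇒sggsggswwswFwFwv⇒sggsggswwswswFwv⇒sggsggswwswswswv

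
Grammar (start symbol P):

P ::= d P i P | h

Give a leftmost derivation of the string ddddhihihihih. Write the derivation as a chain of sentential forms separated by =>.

P => dPiP   [P ::= d P i P]
dPiP => ddPiPiP   [P ::= d P i P]
ddPiPiP => dddPiPiPiP   [P ::= d P i P]
dddPiPiPiP => ddddPiPiPiPiP   [P ::= d P i P]
ddddPiPiPiPiP => ddddhiPiPiPiP   [P ::= h]
ddddhiPiPiPiP => ddddhihiPiPiP   [P ::= h]
ddddhihiPiPiP => ddddhihihiPiP   [P ::= h]
ddddhihihiPiP => ddddhihihihiP   [P ::= h]
ddddhihihihiP => ddddhihihihih   [P ::= h]

P => dPiP => ddPiPiP => dddPiPiPiP => ddddPiPiPiPiP => ddddhiPiPiPiP => ddddhihiPiPiP => ddddhihihiPiP => ddddhihihihiP => ddddhihihihih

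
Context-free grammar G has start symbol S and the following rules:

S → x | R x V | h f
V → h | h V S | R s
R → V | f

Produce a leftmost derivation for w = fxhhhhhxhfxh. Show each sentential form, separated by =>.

S => RxV   [S → R x V]
RxV => fxV   [R → f]
fxV => fxhVS   [V → h V S]
fxhVS => fxhhS   [V → h]
fxhhS => fxhhRxV   [S → R x V]
fxhhRxV => fxhhVxV   [R → V]
fxhhVxV => fxhhhVSxV   [V → h V S]
fxhhhVSxV => fxhhhhVSSxV   [V → h V S]
fxhhhhVSSxV => fxhhhhhSSxV   [V → h]
fxhhhhhSSxV => fxhhhhhxSxV   [S → x]
fxhhhhhxSxV => fxhhhhhxhfxV   [S → h f]
fxhhhhhxhfxV => fxhhhhhxhfxh   [V → h]

S => RxV => fxV => fxhVS => fxhhS => fxhhRxV => fxhhVxV => fxhhhVSxV => fxhhhhVSSxV => fxhhhhhSSxV => fxhhhhhxSxV => fxhhhhhxhfxV => fxhhhhhxhfxh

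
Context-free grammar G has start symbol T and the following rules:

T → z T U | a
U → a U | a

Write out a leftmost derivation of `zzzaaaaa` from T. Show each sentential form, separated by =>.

T => zTU   [T → z T U]
zTU => zzTUU   [T → z T U]
zzTUU => zzzTUUU   [T → z T U]
zzzTUUU => zzzaUUU   [T → a]
zzzaUUU => zzzaaUUU   [U → a U]
zzzaaUUU => zzzaaaUU   [U → a]
zzzaaaUU => zzzaaaaU   [U → a]
zzzaaaaU => zzzaaaaa   [U → a]

T => zTU => zzTUU => zzzTUUU => zzzaUUU => zzzaaUUU => zzzaaaUU => zzzaaaaU => zzzaaaaa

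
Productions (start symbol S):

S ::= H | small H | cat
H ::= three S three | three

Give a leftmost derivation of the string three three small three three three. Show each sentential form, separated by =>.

S => H => three S three => three H three => three three S three three => three three small H three three => three three small three three three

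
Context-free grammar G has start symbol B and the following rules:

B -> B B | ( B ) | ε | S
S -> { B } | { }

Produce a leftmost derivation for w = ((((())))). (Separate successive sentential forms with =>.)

B => BB   [B -> B B]
BB => (B)B   [B -> ( B )]
(B)B => (BB)B   [B -> B B]
(BB)B => ((B)B)B   [B -> ( B )]
((B)B)B => ((BB)B)B   [B -> B B]
((BB)B)B => (((B)B)B)B   [B -> ( B )]
(((B)B)B)B => ((((B))B)B)B   [B -> ( B )]
((((B))B)B)B => (((((B)))B)B)B   [B -> ( B )]
(((((B)))B)B)B => ((((()))B)B)B   [B -> ε]
((((()))B)B)B => ((((())))B)B   [B -> ε]
((((())))B)B => ((((()))))B   [B -> ε]
((((()))))B => ((((()))))   [B -> ε]

B => BB => (B)B => (BB)B => ((B)B)B => ((BB)B)B => (((B)B)B)B => ((((B))B)B)B => (((((B)))B)B)B => ((((()))B)B)B => ((((())))B)B => ((((()))))B => ((((()))))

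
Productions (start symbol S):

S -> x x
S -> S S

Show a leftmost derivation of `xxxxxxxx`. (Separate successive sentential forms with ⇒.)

S⇒SS⇒SSS⇒xxSS⇒xxxxS⇒xxxxSS⇒xxxxxxS⇒xxxxxxxx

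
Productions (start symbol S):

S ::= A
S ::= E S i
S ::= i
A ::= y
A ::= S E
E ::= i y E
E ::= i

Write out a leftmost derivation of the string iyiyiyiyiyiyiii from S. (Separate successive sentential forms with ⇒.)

S ⇒ ESi ⇒ iyESi ⇒ iyiyESi ⇒ iyiyiyESi ⇒ iyiyiyiyESi ⇒ iyiyiyiyiyESi ⇒ iyiyiyiyiyiyESi ⇒ iyiyiyiyiyiyiSi ⇒ iyiyiyiyiyiyiii

S ⇒ ESi   [S ::= E S i]
ESi ⇒ iyESi   [E ::= i y E]
iyESi ⇒ iyiyESi   [E ::= i y E]
iyiyESi ⇒ iyiyiyESi   [E ::= i y E]
iyiyiyESi ⇒ iyiyiyiyESi   [E ::= i y E]
iyiyiyiyESi ⇒ iyiyiyiyiyESi   [E ::= i y E]
iyiyiyiyiyESi ⇒ iyiyiyiyiyiyESi   [E ::= i y E]
iyiyiyiyiyiyESi ⇒ iyiyiyiyiyiyiSi   [E ::= i]
iyiyiyiyiyiyiSi ⇒ iyiyiyiyiyiyiii   [S ::= i]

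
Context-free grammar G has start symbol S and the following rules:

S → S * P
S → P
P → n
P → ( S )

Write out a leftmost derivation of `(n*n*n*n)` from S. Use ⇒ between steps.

S ⇒ P   [S → P]
P ⇒ (S)   [P → ( S )]
(S) ⇒ (S*P)   [S → S * P]
(S*P) ⇒ (S*P*P)   [S → S * P]
(S*P*P) ⇒ (S*P*P*P)   [S → S * P]
(S*P*P*P) ⇒ (P*P*P*P)   [S → P]
(P*P*P*P) ⇒ (n*P*P*P)   [P → n]
(n*P*P*P) ⇒ (n*n*P*P)   [P → n]
(n*n*P*P) ⇒ (n*n*n*P)   [P → n]
(n*n*n*P) ⇒ (n*n*n*n)   [P → n]

S ⇒ P ⇒ (S) ⇒ (S*P) ⇒ (S*P*P) ⇒ (S*P*P*P) ⇒ (P*P*P*P) ⇒ (n*P*P*P) ⇒ (n*n*P*P) ⇒ (n*n*n*P) ⇒ (n*n*n*n)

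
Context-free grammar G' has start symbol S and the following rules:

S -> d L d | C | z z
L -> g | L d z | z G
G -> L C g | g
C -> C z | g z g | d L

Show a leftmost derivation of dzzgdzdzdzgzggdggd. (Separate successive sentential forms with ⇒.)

S ⇒ dLd   [S -> d L d]
dLd ⇒ dzGd   [L -> z G]
dzGd ⇒ dzLCgd   [G -> L C g]
dzLCgd ⇒ dzzGCgd   [L -> z G]
dzzGCgd ⇒ dzzLCgCgd   [G -> L C g]
dzzLCgCgd ⇒ dzzLdzCgCgd   [L -> L d z]
dzzLdzCgCgd ⇒ dzzLdzdzCgCgd   [L -> L d z]
dzzLdzdzCgCgd ⇒ dzzLdzdzdzCgCgd   [L -> L d z]
dzzLdzdzdzCgCgd ⇒ dzzgdzdzdzCgCgd   [L -> g]
dzzgdzdzdzCgCgd ⇒ dzzgdzdzdzgzggCgd   [C -> g z g]
dzzgdzdzdzgzggCgd ⇒ dzzgdzdzdzgzggdLgd   [C -> d L]
dzzgdzdzdzgzggdLgd ⇒ dzzgdzdzdzgzggdggd   [L -> g]

S⇒dLd⇒dzGd⇒dzLCgd⇒dzzGCgd⇒dzzLCgCgd⇒dzzLdzCgCgd⇒dzzLdzdzCgCgd⇒dzzLdzdzdzCgCgd⇒dzzgdzdzdzCgCgd⇒dzzgdzdzdzgzggCgd⇒dzzgdzdzdzgzggdLgd⇒dzzgdzdzdzgzggdggd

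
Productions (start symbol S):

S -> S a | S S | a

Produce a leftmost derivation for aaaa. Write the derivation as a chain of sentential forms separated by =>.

S => SS   [S -> S S]
SS => SaS   [S -> S a]
SaS => SSaS   [S -> S S]
SSaS => aSaS   [S -> a]
aSaS => aaaS   [S -> a]
aaaS => aaaa   [S -> a]

S => SS => SaS => SSaS => aSaS => aaaS => aaaa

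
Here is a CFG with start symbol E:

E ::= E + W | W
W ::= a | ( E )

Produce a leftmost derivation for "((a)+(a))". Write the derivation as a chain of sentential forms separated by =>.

E=>W=>(E)=>(E+W)=>(W+W)=>((E)+W)=>((W)+W)=>((a)+W)=>((a)+(E))=>((a)+(W))=>((a)+(a))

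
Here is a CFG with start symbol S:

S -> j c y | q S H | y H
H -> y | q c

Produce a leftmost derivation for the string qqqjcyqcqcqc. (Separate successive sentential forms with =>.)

S => qSH => qqSHH => qqqSHHH => qqqjcyHHH => qqqjcyqcHH => qqqjcyqcqcH => qqqjcyqcqcqc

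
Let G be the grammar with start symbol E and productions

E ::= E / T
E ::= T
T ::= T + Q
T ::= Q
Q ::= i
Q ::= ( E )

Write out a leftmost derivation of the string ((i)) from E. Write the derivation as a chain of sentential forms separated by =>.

E => T => Q => (E) => (T) => (Q) => ((E)) => ((T)) => ((Q)) => ((i))

E => T   [E ::= T]
T => Q   [T ::= Q]
Q => (E)   [Q ::= ( E )]
(E) => (T)   [E ::= T]
(T) => (Q)   [T ::= Q]
(Q) => ((E))   [Q ::= ( E )]
((E)) => ((T))   [E ::= T]
((T)) => ((Q))   [T ::= Q]
((Q)) => ((i))   [Q ::= i]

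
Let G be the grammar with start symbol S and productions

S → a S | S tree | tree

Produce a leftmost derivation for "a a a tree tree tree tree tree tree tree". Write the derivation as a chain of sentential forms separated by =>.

S => S tree => S tree tree => S tree tree tree => S tree tree tree tree => S tree tree tree tree tree => S tree tree tree tree tree tree => a S tree tree tree tree tree tree => a a S tree tree tree tree tree tree => a a a S tree tree tree tree tree tree => a a a tree tree tree tree tree tree tree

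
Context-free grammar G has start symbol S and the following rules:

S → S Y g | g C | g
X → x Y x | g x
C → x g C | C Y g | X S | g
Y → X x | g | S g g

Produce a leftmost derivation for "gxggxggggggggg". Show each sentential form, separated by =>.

S => SYg   [S → S Y g]
SYg => SYgYg   [S → S Y g]
SYgYg => gCYgYg   [S → g C]
gCYgYg => gxgCYgYg   [C → x g C]
gxgCYgYg => gxgXSYgYg   [C → X S]
gxgXSYgYg => gxggxSYgYg   [X → g x]
gxggxSYgYg => gxggxSYgYgYg   [S → S Y g]
gxggxSYgYgYg => gxggxgYgYgYg   [S → g]
gxggxgYgYgYg => gxggxgSgggYgYg   [Y → S g g]
gxggxgSgggYgYg => gxggxgggggYgYg   [S → g]
gxggxgggggYgYg => gxggxgggggggYg   [Y → g]
gxggxgggggggYg => gxggxggggggggg   [Y → g]

S=>SYg=>SYgYg=>gCYgYg=>gxgCYgYg=>gxgXSYgYg=>gxggxSYgYg=>gxggxSYgYgYg=>gxggxgYgYgYg=>gxggxgSgggYgYg=>gxggxgggggYgYg=>gxggxgggggggYg=>gxggxggggggggg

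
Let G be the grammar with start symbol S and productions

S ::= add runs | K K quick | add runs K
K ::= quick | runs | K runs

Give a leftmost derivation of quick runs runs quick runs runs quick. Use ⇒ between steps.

S ⇒ K K quick ⇒ K runs K quick ⇒ K runs runs K quick ⇒ quick runs runs K quick ⇒ quick runs runs K runs quick ⇒ quick runs runs K runs runs quick ⇒ quick runs runs quick runs runs quick

S ⇒ K K quick   [S ::= K K quick]
K K quick ⇒ K runs K quick   [K ::= K runs]
K runs K quick ⇒ K runs runs K quick   [K ::= K runs]
K runs runs K quick ⇒ quick runs runs K quick   [K ::= quick]
quick runs runs K quick ⇒ quick runs runs K runs quick   [K ::= K runs]
quick runs runs K runs quick ⇒ quick runs runs K runs runs quick   [K ::= K runs]
quick runs runs K runs runs quick ⇒ quick runs runs quick runs runs quick   [K ::= quick]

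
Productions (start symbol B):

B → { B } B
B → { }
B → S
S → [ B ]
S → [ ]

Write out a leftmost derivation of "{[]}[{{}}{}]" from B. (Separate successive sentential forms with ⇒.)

B⇒{B}B⇒{S}B⇒{[]}B⇒{[]}S⇒{[]}[B]⇒{[]}[{B}B]⇒{[]}[{{}}B]⇒{[]}[{{}}{}]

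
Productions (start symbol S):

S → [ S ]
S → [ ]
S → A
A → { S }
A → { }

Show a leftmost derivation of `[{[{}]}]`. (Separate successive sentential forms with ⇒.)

S ⇒ [S] ⇒ [A] ⇒ [{S}] ⇒ [{[S]}] ⇒ [{[A]}] ⇒ [{[{}]}]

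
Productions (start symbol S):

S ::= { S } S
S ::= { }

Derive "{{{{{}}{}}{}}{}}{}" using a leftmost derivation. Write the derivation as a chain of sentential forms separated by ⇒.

S ⇒ {S}S ⇒ {{S}S}S ⇒ {{{S}S}S}S ⇒ {{{{S}S}S}S}S ⇒ {{{{{}}S}S}S}S ⇒ {{{{{}}{}}S}S}S ⇒ {{{{{}}{}}{}}S}S ⇒ {{{{{}}{}}{}}{}}S ⇒ {{{{{}}{}}{}}{}}{}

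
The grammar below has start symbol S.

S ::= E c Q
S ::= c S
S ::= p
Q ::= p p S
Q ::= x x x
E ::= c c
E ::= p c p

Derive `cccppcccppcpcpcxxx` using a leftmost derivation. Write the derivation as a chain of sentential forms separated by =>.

S => EcQ => cccQ => cccppS => cccppEcQ => cccppcccQ => cccppcccppS => cccppcccppcS => cccppcccppcEcQ => cccppcccppcpcpcQ => cccppcccppcpcpcxxx

S => EcQ   [S ::= E c Q]
EcQ => cccQ   [E ::= c c]
cccQ => cccppS   [Q ::= p p S]
cccppS => cccppEcQ   [S ::= E c Q]
cccppEcQ => cccppcccQ   [E ::= c c]
cccppcccQ => cccppcccppS   [Q ::= p p S]
cccppcccppS => cccppcccppcS   [S ::= c S]
cccppcccppcS => cccppcccppcEcQ   [S ::= E c Q]
cccppcccppcEcQ => cccppcccppcpcpcQ   [E ::= p c p]
cccppcccppcpcpcQ => cccppcccppcpcpcxxx   [Q ::= x x x]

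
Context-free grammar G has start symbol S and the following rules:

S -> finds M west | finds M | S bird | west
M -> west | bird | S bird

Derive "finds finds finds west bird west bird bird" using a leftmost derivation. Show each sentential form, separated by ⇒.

S ⇒ finds M ⇒ finds S bird ⇒ finds S bird bird ⇒ finds finds M west bird bird ⇒ finds finds S bird west bird bird ⇒ finds finds finds M bird west bird bird ⇒ finds finds finds west bird west bird bird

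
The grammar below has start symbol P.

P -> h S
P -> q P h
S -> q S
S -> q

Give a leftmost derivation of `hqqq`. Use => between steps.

P => hS   [P -> h S]
hS => hqS   [S -> q S]
hqS => hqqS   [S -> q S]
hqqS => hqqq   [S -> q]

P=>hS=>hqS=>hqqS=>hqqq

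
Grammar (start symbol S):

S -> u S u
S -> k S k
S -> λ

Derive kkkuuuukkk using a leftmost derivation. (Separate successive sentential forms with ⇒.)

S ⇒ kSk ⇒ kkSkk ⇒ kkkSkkk ⇒ kkkuSukkk ⇒ kkkuuSuukkk ⇒ kkkuuuukkk

S ⇒ kSk   [S -> k S k]
kSk ⇒ kkSkk   [S -> k S k]
kkSkk ⇒ kkkSkkk   [S -> k S k]
kkkSkkk ⇒ kkkuSukkk   [S -> u S u]
kkkuSukkk ⇒ kkkuuSuukkk   [S -> u S u]
kkkuuSuukkk ⇒ kkkuuuukkk   [S -> λ]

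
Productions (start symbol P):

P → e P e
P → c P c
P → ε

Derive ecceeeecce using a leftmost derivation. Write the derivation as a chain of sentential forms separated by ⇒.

P ⇒ ePe   [P → e P e]
ePe ⇒ ecPce   [P → c P c]
ecPce ⇒ eccPcce   [P → c P c]
eccPcce ⇒ eccePecce   [P → e P e]
eccePecce ⇒ ecceePeecce   [P → e P e]
ecceePeecce ⇒ ecceeeecce   [P → ε]

P⇒ePe⇒ecPce⇒eccPcce⇒eccePecce⇒ecceePeecce⇒ecceeeecce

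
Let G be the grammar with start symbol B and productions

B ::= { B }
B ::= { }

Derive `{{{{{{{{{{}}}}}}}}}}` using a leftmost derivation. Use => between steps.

B=>{B}=>{{B}}=>{{{B}}}=>{{{{B}}}}=>{{{{{B}}}}}=>{{{{{{B}}}}}}=>{{{{{{{B}}}}}}}=>{{{{{{{{B}}}}}}}}=>{{{{{{{{{B}}}}}}}}}=>{{{{{{{{{{}}}}}}}}}}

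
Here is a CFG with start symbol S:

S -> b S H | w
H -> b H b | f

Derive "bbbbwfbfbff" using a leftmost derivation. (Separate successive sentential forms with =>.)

S => bSH   [S -> b S H]
bSH => bbSHH   [S -> b S H]
bbSHH => bbbSHHH   [S -> b S H]
bbbSHHH => bbbbSHHHH   [S -> b S H]
bbbbSHHHH => bbbbwHHHH   [S -> w]
bbbbwHHHH => bbbbwfHHH   [H -> f]
bbbbwfHHH => bbbbwfbHbHH   [H -> b H b]
bbbbwfbHbHH => bbbbwfbfbHH   [H -> f]
bbbbwfbfbHH => bbbbwfbfbfH   [H -> f]
bbbbwfbfbfH => bbbbwfbfbff   [H -> f]

S => bSH => bbSHH => bbbSHHH => bbbbSHHHH => bbbbwHHHH => bbbbwfHHH => bbbbwfbHbHH => bbbbwfbfbHH => bbbbwfbfbfH => bbbbwfbfbff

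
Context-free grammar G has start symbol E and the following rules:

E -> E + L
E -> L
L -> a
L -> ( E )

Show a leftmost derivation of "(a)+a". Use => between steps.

E => E+L => L+L => (E)+L => (L)+L => (a)+L => (a)+a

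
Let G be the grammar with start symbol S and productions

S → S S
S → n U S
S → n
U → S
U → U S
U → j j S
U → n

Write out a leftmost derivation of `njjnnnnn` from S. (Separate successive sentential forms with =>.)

S => SS => SSS => SSSS => nUSSSS => njjSSSSS => njjnSSSS => njjnnSSS => njjnnnSS => njjnnnnS => njjnnnnn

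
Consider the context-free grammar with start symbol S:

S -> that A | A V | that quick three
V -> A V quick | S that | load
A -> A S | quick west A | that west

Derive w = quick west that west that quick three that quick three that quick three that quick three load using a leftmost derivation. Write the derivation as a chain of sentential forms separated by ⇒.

S ⇒ A V ⇒ A S V ⇒ A S S V ⇒ A S S S V ⇒ quick west A S S S V ⇒ quick west A S S S S V ⇒ quick west that west S S S S V ⇒ quick west that west that quick three S S S V ⇒ quick west that west that quick three that quick three S S V ⇒ quick west that west that quick three that quick three that quick three S V ⇒ quick west that west that quick three that quick three that quick three that quick three V ⇒ quick west that west that quick three that quick three that quick three that quick three load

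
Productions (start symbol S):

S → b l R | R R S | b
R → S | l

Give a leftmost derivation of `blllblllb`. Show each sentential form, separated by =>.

S=>blR=>blS=>blRRS=>bllRS=>blllS=>blllRRS=>blllSRS=>blllblRRS=>blllbllRS=>blllblllS=>blllblllb

S => blR   [S → b l R]
blR => blS   [R → S]
blS => blRRS   [S → R R S]
blRRS => bllRS   [R → l]
bllRS => blllS   [R → l]
blllS => blllRRS   [S → R R S]
blllRRS => blllSRS   [R → S]
blllSRS => blllblRRS   [S → b l R]
blllblRRS => blllbllRS   [R → l]
blllbllRS => blllblllS   [R → l]
blllblllS => blllblllb   [S → b]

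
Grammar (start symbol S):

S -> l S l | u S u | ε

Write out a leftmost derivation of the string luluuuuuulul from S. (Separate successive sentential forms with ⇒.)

S ⇒ lSl ⇒ luSul ⇒ lulSlul ⇒ luluSulul ⇒ luluuSuulul ⇒ luluuuSuuulul ⇒ luluuuuuulul

S ⇒ lSl   [S -> l S l]
lSl ⇒ luSul   [S -> u S u]
luSul ⇒ lulSlul   [S -> l S l]
lulSlul ⇒ luluSulul   [S -> u S u]
luluSulul ⇒ luluuSuulul   [S -> u S u]
luluuSuulul ⇒ luluuuSuuulul   [S -> u S u]
luluuuSuuulul ⇒ luluuuuuulul   [S -> ε]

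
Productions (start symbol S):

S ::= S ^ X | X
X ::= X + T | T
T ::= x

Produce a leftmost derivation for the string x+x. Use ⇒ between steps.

S ⇒ X ⇒ X+T ⇒ T+T ⇒ x+T ⇒ x+x

S ⇒ X   [S ::= X]
X ⇒ X+T   [X ::= X + T]
X+T ⇒ T+T   [X ::= T]
T+T ⇒ x+T   [T ::= x]
x+T ⇒ x+x   [T ::= x]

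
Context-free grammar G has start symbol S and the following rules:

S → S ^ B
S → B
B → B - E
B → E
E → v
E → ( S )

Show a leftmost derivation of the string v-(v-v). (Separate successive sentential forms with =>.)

S => B => B-E => E-E => v-E => v-(S) => v-(B) => v-(B-E) => v-(E-E) => v-(v-E) => v-(v-v)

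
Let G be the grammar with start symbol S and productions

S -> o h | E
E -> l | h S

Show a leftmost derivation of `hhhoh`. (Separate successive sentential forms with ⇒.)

S ⇒ E ⇒ hS ⇒ hE ⇒ hhS ⇒ hhE ⇒ hhhS ⇒ hhhoh

S ⇒ E   [S -> E]
E ⇒ hS   [E -> h S]
hS ⇒ hE   [S -> E]
hE ⇒ hhS   [E -> h S]
hhS ⇒ hhE   [S -> E]
hhE ⇒ hhhS   [E -> h S]
hhhS ⇒ hhhoh   [S -> o h]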